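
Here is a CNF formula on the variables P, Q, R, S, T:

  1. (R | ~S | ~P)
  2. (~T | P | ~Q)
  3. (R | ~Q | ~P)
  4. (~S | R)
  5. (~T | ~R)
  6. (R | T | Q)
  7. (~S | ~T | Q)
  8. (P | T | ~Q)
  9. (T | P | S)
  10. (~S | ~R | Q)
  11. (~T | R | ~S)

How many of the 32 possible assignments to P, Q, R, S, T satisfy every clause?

5

Satisfying assignments:
  P=F Q=F R=F S=F T=T
  P=T Q=F R=F S=F T=T
  P=T Q=F R=T S=F T=F
  P=T Q=T R=T S=F T=F
  P=T Q=T R=T S=T T=F
That's 5 in total.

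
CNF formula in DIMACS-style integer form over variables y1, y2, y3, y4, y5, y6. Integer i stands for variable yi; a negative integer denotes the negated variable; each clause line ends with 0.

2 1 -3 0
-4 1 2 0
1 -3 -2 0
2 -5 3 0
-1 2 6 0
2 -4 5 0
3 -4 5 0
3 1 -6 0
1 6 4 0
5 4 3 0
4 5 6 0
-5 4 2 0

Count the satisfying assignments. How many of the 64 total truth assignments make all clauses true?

14

Split on y2, then y4.
  y2=T, y4=T: 7 of the 16 assignments to (y1,y3,y5,y6) work.
  y2=T, y4=F: 5 of the 16 assignments to (y1,y3,y5,y6) work.
  y2=F, y4=T: remaining (y1,y3,y5,y6) ∈ {(T,T,T,T)} — 1.
  y2=F, y4=F: remaining (y1,y3,y5,y6) ∈ {(T,T,F,T)} — 1.
Total: 7 + 5 + 1 + 1 = 14.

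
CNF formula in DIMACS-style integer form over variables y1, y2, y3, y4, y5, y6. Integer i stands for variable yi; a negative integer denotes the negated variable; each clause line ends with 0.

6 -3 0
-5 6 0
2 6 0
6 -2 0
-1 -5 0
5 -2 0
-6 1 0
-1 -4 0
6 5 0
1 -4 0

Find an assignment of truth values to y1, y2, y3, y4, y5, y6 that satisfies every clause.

y3 occurs only negated in the remaining clauses — set y3 = False.
y4 occurs only negated in the remaining clauses — set y4 = False.
Set y1 = True and propagate.
  then y5 is forced to False.
  then y2 is forced to False.
  then y6 is forced to True.
Every clause has at least one true literal under this assignment.

y1=True, y2=False, y3=False, y4=False, y5=False, y6=True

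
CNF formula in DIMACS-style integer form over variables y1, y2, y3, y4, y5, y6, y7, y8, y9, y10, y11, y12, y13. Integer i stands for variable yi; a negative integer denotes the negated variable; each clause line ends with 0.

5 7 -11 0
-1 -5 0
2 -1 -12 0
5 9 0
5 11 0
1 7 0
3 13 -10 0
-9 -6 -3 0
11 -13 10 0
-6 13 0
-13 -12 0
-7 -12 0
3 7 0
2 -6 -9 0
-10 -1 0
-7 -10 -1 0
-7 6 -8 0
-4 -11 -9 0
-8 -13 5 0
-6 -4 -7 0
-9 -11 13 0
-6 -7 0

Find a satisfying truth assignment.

Pure literal: y4 appears only negated; assign y4 = False.
Pure literal: y8 appears only negated; assign y8 = False.
Try y1 = False.
  then y7 is forced to True.
  then y12 is forced to False.
  then y6 is forced to False.
Branch on y3: take y3 = True.
Set y5 = True and propagate.
For the remaining variables, y2 = False, y9 = False, y10 = True, y11 = True, y13 = False works.

y1=False  y2=False  y3=True  y4=False  y5=True  y6=False  y7=True  y8=False  y9=False  y10=True  y11=True  y12=False  y13=False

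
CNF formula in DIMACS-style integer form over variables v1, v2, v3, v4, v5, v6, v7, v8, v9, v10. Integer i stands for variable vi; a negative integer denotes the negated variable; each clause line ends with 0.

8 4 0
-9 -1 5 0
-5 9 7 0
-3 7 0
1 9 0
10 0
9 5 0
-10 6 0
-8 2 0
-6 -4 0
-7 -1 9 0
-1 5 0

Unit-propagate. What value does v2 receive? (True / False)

True

(v10) stands alone — v10 = True.
From (¬v10 ∨ v6) and v10 = True: v6 = True.
From (¬v6 ∨ ¬v4) and v6 = True: v4 = False.
(v8 ∨ v4) with v4 = False leaves only v8, so v8 = True.
(¬v8 ∨ v2) with v8 = True leaves only v2, so v2 = True.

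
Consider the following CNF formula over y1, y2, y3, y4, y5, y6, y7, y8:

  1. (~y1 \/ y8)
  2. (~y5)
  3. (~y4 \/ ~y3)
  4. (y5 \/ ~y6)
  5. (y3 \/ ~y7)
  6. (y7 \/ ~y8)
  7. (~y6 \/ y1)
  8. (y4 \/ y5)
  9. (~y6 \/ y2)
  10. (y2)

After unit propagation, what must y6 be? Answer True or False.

False

Unit clause (~y5) sets y5 = False.
(y5 \/ ~y6): since y5 = False, the clause reduces to (~y6). y6 = False.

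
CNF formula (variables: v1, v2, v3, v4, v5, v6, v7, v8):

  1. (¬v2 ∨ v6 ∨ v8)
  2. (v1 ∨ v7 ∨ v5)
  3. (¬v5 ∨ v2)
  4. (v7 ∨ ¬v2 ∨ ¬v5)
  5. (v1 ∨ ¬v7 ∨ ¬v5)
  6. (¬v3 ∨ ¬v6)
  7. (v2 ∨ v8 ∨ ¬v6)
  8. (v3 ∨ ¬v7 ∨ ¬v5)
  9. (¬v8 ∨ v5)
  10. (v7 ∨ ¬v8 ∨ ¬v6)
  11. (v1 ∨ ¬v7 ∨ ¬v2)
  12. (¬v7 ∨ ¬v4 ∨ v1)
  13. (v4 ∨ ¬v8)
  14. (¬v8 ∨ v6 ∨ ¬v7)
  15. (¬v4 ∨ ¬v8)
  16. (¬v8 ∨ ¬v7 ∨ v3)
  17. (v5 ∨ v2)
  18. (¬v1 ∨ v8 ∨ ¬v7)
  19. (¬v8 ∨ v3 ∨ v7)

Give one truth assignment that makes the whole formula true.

v1 = True  v2 = True  v3 = False  v4 = False  v5 = False  v6 = True  v7 = False  v8 = False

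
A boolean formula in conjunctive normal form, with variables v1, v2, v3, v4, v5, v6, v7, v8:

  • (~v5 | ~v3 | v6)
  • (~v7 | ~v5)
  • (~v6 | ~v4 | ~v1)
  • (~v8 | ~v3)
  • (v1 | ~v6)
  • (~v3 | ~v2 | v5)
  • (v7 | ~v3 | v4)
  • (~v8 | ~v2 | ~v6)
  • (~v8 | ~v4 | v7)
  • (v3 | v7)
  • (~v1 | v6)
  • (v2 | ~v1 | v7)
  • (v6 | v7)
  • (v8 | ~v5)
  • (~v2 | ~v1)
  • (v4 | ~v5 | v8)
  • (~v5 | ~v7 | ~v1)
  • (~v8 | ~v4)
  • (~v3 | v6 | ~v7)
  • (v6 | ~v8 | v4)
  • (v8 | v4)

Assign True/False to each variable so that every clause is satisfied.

v1 = True, v2 = False, v3 = False, v4 = False, v5 = False, v6 = True, v7 = True, v8 = True

Set v1 = True and propagate.
  then v6 is forced to True.
  then v4 is forced to False.
  then v2 is forced to False.
  then v7 is forced to True.
  then v5 is forced to False.
  then v8 is forced to True.
  then v3 is forced to False.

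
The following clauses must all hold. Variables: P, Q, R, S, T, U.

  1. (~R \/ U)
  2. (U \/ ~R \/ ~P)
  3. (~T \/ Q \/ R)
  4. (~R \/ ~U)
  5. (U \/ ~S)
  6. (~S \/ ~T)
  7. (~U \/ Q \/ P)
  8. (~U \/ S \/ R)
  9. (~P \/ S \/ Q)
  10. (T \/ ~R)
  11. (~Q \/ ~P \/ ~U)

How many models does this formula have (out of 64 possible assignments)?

Satisfying assignments:
  P=0 Q=0 R=0 S=0 T=0 U=0
  P=0 Q=1 R=0 S=0 T=0 U=0
  P=0 Q=1 R=0 S=0 T=1 U=0
  P=0 Q=1 R=0 S=1 T=0 U=1
  P=1 Q=0 R=0 S=1 T=0 U=1
  P=1 Q=1 R=0 S=0 T=0 U=0
  P=1 Q=1 R=0 S=0 T=1 U=0
Count: 7.

7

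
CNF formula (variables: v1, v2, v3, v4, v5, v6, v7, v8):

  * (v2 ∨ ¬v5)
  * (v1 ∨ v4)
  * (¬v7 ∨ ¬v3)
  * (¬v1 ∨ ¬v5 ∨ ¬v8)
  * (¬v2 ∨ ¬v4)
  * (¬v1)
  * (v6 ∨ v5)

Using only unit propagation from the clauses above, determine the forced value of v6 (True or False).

Unit clause (¬v1) sets v1 = False.
(v1 ∨ v4): since v1 = False, the clause reduces to (v4). v4 = True.
(¬v4 ∨ ¬v2): since v4 = True, the clause reduces to (¬v2). v2 = False.
From (¬v5 ∨ v2) and v2 = False: v5 = False.
(v5 ∨ v6): since v5 = False, the clause reduces to (v6). v6 = True.

True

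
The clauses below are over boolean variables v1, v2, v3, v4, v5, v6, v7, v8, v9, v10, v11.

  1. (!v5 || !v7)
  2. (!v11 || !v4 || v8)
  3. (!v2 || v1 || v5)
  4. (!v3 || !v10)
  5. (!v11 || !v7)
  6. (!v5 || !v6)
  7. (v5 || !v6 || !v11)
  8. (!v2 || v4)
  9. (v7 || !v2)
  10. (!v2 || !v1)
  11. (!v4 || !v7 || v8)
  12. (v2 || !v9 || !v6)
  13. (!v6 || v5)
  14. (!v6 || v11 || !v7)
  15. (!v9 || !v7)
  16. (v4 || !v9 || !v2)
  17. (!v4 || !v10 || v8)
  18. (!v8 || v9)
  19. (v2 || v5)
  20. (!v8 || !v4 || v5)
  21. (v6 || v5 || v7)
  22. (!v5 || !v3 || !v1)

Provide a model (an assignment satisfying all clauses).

v1 = F, v2 = F, v3 = T, v4 = F, v5 = T, v6 = F, v7 = F, v8 = F, v9 = F, v10 = F, v11 = F

v10 occurs only negated in the remaining clauses — set v10 = False.
Branch on v1: take v1 = False.
For the remaining variables, v2 = False, v3 = True, v4 = False, v5 = True, v6 = False, v7 = False, v8 = False, v9 = False, v11 = False works.
Every clause has at least one true literal under this assignment.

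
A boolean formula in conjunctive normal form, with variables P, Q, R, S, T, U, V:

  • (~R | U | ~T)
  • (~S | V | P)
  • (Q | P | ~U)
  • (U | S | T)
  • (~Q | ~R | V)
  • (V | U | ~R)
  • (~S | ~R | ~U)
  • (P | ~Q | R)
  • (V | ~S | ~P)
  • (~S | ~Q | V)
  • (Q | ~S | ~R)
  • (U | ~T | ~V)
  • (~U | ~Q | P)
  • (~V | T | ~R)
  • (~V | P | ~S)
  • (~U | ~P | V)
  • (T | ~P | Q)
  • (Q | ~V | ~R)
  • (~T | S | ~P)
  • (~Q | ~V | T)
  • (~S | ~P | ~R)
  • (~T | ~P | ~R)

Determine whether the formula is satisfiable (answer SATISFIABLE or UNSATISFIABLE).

Try P = True.
Try Q = True.
Set R = False and propagate.
The remaining clauses are satisfied by S = True, T = True, U = True, V = True.
So P = 1, Q = 1, R = 0, S = 1, T = 1, U = 1, V = 1 is a satisfying assignment.

SATISFIABLE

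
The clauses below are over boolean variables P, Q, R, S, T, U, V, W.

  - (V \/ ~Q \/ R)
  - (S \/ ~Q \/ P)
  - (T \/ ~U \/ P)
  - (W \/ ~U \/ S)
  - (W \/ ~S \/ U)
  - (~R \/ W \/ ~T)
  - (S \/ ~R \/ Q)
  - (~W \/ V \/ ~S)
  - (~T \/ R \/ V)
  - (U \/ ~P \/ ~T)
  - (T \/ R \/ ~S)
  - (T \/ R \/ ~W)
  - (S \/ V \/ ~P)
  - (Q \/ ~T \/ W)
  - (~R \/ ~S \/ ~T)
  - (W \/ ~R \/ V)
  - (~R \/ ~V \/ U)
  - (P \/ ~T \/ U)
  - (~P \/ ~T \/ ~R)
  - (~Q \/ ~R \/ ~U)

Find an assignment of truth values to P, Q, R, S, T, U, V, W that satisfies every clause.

P=F, Q=T, R=F, S=T, T=T, U=T, V=T, W=F

Try P = False.
Set Q = True and propagate.
  then S is forced to True.
The remaining clauses are satisfied by R = False, T = True, U = True, V = True, W = False.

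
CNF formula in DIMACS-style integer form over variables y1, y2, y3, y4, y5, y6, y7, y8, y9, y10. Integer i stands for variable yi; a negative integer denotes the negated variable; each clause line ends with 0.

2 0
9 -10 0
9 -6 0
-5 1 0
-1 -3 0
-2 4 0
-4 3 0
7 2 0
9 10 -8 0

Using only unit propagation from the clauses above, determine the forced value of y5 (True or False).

(y2) is a unit clause: y2 = True.
In (y4 || !y2), !y2 is now false; y4 must hold, so y4 = True.
(y3 || !y4) with y4 = True leaves only y3, so y3 = True.
(!y1 || !y3) with y3 = True leaves only !y1, so y1 = False.
From (y1 || !y5) and y1 = False: y5 = False.

False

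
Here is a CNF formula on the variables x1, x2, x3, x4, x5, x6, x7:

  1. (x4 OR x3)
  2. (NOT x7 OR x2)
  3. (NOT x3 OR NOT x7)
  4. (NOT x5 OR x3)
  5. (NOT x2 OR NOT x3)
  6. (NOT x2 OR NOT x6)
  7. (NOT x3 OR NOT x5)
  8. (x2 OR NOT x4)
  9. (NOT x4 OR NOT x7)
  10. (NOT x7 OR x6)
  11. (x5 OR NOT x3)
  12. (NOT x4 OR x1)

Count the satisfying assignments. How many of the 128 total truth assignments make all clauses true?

1

Satisfying assignments:
  x1=1 x2=1 x3=0 x4=1 x5=0 x6=0 x7=0
That's 1 in total.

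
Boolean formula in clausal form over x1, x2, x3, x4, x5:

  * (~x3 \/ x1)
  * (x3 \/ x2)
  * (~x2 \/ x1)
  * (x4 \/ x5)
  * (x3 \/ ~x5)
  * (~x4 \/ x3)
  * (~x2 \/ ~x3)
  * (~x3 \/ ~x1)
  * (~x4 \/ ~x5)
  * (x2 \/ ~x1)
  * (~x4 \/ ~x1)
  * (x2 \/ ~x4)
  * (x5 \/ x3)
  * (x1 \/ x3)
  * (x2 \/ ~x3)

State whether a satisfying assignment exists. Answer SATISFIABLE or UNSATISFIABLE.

UNSATISFIABLE

x3 = True:
  propagation gives x1=True; an empty clause results — contradiction.
x3 = False:
  propagation gives x2=True, x1=True, x5=False; an empty clause results — contradiction.
Every branch closes, so no satisfying assignment exists.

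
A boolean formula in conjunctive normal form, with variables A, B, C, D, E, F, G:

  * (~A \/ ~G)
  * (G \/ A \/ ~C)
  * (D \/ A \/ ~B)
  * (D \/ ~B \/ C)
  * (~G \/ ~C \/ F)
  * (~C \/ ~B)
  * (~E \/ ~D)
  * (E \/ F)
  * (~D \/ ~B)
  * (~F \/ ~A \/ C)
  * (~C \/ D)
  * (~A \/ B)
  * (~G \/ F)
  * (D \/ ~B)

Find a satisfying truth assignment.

A=0  B=0  C=0  D=1  E=0  F=1  G=0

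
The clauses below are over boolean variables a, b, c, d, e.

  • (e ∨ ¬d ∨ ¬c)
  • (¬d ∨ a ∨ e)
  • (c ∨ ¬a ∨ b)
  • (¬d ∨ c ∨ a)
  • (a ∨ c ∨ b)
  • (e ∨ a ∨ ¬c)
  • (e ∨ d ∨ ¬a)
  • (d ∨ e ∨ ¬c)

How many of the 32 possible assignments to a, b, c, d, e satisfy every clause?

13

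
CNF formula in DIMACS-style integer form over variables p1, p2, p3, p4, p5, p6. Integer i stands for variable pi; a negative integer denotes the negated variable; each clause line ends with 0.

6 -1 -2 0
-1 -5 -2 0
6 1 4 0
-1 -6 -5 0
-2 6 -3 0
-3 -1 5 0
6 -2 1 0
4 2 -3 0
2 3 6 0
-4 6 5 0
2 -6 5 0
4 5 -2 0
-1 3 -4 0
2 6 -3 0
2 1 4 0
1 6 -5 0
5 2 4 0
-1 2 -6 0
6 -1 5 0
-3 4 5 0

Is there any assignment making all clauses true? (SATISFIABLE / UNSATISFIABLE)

Branch on p1: take p1 = False.
The remaining clauses are satisfied by p2 = True, p3 = False, p4 = False, p5 = True, p6 = True.
Every clause has at least one true literal under this assignment.
So p1=0, p2=1, p3=0, p4=0, p5=1, p6=1 is a satisfying assignment.

SATISFIABLE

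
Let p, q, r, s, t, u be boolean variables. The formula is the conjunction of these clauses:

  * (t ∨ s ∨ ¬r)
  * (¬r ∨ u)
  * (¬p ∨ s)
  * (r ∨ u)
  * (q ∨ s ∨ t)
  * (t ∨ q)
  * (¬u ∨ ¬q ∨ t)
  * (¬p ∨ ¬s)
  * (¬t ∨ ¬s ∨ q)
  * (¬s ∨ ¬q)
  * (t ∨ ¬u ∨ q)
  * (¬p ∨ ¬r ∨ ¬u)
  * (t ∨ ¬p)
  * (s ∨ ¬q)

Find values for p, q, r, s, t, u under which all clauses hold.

Pure literal: p appears only negated; assign p = False.
Branch on q: take q = False.
  then t is forced to True.
  then s is forced to False.
For the remaining variables, r = False, u = True works.
Check each clause:
  1. (¬r ∨ t ∨ s) — t is true.
  2. (u ∨ ¬r) — ¬r is true.
  3. (s ∨ ¬p) — ¬p is true.
  4. (u ∨ r) — u is true.
  5. (t ∨ q ∨ s) — t is true.
  6. (q ∨ t) — t is true.
  7. (t ∨ ¬q ∨ ¬u) — t is true.
  8. (¬s ∨ ¬p) — ¬s is true.
  9. (¬t ∨ ¬s ∨ q) — ¬s is true.
  10. (¬s ∨ ¬q) — ¬s is true.
  11. (t ∨ q ∨ ¬u) — t is true.
  12. (¬p ∨ ¬r ∨ ¬u) — ¬r is true.
  13. (t ∨ ¬p) — t is true.
  14. (¬q ∨ s) — ¬q is true.

p=F, q=F, r=F, s=F, t=T, u=T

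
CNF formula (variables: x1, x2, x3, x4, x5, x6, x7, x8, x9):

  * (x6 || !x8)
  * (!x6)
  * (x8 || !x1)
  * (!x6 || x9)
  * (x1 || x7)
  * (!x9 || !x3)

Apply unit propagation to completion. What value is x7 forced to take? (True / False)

(!x6) stands alone — x6 = False.
In (!x8 || x6), x6 is now false; !x8 must hold, so x8 = False.
In (!x1 || x8), x8 is now false; !x1 must hold, so x1 = False.
(x7 || x1): since x1 = False, the clause reduces to (x7). x7 = True.

True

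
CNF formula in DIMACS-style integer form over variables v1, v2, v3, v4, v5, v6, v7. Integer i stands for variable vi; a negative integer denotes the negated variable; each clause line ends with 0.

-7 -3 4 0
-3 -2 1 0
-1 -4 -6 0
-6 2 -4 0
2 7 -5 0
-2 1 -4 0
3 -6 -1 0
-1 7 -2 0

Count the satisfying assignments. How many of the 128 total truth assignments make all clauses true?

Split on v1, then v2.
  v1=T, v2=T: v5 free; 3 ways for (v3,v4,v6,v7) × 2^1 = 6.
  v1=T, v2=F: 11 of the 32 assignments to (v3,v4,v5,v6,v7) work.
  v1=F, v2=T: forces v3=F; v4=F; v5, v6, v7 free → 2^3 = 8.
  v1=F, v2=F: 14 of the 32 assignments to (v3,v4,v5,v6,v7) work.
Total: 6 + 11 + 8 + 14 = 39.

39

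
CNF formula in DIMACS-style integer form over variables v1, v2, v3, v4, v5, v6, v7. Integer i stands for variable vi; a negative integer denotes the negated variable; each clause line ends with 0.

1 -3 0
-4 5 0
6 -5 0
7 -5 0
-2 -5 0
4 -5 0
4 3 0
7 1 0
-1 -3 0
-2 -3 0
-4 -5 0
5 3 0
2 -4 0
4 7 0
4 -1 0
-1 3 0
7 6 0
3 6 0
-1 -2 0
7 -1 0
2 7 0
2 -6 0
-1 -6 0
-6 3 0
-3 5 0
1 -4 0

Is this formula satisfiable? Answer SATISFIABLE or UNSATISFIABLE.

UNSATISFIABLE

v1 = True:
  propagation gives v3=False; an empty clause results — contradiction.
v1 = False:
  propagation gives v3=False, v4=True; an empty clause results — contradiction.
Every branch closes, so no satisfying assignment exists.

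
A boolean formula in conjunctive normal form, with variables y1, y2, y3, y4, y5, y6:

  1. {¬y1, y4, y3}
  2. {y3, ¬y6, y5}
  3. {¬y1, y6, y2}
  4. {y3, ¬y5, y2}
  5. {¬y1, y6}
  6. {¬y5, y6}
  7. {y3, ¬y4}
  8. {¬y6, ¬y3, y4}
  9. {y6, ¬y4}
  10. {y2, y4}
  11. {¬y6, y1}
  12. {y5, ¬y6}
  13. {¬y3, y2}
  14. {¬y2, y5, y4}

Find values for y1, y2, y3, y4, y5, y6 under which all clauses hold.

y1=True, y2=True, y3=True, y4=True, y5=True, y6=True

Branch on y1: take y1 = True.
  then y6 is forced to True.
  then y5 is forced to True.
The remaining clauses are satisfied by y2 = True, y3 = True, y4 = True.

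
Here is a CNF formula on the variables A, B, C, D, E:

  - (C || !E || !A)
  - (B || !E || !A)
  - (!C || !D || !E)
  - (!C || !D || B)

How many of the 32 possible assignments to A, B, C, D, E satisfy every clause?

Case analysis on C and E:
  C=1, E=1: remaining (A,B,D) ∈ {(0,0,0); (0,1,0); (1,1,0)} — 3.
  C=1, E=0: A free; 3 ways for (B,D) × 2^1 = 6.
  C=0, E=1: remaining (A,B,D) ∈ {(0,0,0); (0,0,1); (0,1,0); (0,1,1)} — 4.
  C=0, E=0: A, B, D free → 2^3 = 8.
Total: 3 + 6 + 4 + 8 = 21.

21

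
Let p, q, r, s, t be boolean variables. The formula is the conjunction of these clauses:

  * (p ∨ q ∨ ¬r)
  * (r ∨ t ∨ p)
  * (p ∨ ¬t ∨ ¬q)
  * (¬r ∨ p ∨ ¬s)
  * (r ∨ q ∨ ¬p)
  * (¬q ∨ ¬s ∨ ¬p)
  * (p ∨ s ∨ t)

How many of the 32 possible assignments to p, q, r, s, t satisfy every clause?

10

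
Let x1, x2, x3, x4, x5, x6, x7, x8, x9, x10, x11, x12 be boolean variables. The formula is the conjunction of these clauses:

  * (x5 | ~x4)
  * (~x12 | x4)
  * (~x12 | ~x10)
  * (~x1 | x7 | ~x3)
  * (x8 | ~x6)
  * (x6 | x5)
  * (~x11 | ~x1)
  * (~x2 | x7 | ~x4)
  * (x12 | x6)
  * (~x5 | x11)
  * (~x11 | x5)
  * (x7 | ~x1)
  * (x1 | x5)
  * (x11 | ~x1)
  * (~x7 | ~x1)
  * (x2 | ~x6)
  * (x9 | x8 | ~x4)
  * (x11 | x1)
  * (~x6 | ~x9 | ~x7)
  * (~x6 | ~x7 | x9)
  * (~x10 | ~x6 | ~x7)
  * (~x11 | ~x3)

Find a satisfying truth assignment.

x1=0, x2=1, x3=0, x4=1, x5=1, x6=0, x7=1, x8=1, x9=0, x10=0, x11=1, x12=1

x3 occurs only negated in the remaining clauses — set x3 = False.
Pure literal: x8 appears only positively; assign x8 = True.
Try x1 = False.
  then x5 is forced to True.
  then x11 is forced to True.
The remaining clauses are satisfied by x2 = True, x4 = True, x6 = False, x7 = True, x9 = False, x10 = False, x12 = True.
Every clause has at least one true literal under this assignment.
Check each clause:
  1. (~x4 | x5) — x5 is true.
  2. (~x12 | x4) — x4 is true.
  3. (~x10 | ~x12) — ~x10 is true.
  4. (~x1 | ~x3 | x7) — ~x3 is true.
  5. (~x6 | x8) — x8 is true.
  6. (x6 | x5) — x5 is true.
  7. (~x1 | ~x11) — ~x1 is true.
  8. (~x4 | ~x2 | x7) — x7 is true.
  9. (x6 | x12) — x12 is true.
  10. (~x5 | x11) — x11 is true.
  11. (~x11 | x5) — x5 is true.
  12. (x7 | ~x1) — ~x1 is true.
  13. (x5 | x1) — x5 is true.
  14. (~x1 | x11) — x11 is true.
  15. (~x7 | ~x1) — ~x1 is true.
  16. (~x6 | x2) — ~x6 is true.
  17. (x9 | ~x4 | x8) — x8 is true.
  18. (x1 | x11) — x11 is true.
  19. (~x6 | ~x7 | ~x9) — ~x6 is true.
  20. (x9 | ~x6 | ~x7) — ~x6 is true.
  21. (~x7 | ~x6 | ~x10) — ~x6 is true.
  22. (~x3 | ~x11) — ~x3 is true.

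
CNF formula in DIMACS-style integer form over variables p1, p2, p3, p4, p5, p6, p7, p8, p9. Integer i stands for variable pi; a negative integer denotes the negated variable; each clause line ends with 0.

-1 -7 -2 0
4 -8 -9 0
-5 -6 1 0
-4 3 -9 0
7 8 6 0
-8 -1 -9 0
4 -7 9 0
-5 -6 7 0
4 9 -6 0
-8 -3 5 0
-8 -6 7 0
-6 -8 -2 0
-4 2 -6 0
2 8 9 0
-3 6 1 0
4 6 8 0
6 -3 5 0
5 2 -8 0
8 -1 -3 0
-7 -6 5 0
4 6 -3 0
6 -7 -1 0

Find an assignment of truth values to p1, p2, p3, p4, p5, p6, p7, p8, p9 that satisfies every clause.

p1 = True  p2 = True  p3 = False  p4 = True  p5 = False  p6 = True  p7 = False  p8 = False  p9 = False

Check each clause:
  1. (~p2 \/ ~p1 \/ ~p7) — ~p7 is true.
  2. (~p8 \/ ~p9 \/ p4) — ~p8 is true.
  3. (~p6 \/ ~p5 \/ p1) — p1 is true.
  4. (~p9 \/ p3 \/ ~p4) — ~p9 is true.
  5. (p7 \/ p6 \/ p8) — p6 is true.
  6. (~p8 \/ ~p9 \/ ~p1) — ~p8 is true.
  7. (p9 \/ p4 \/ ~p7) — p4 is true.
  8. (p7 \/ ~p6 \/ ~p5) — ~p5 is true.
  9. (p9 \/ ~p6 \/ p4) — p4 is true.
  10. (p5 \/ ~p3 \/ ~p8) — ~p8 is true.
  11. (p7 \/ ~p8 \/ ~p6) — ~p8 is true.
  12. (~p8 \/ ~p2 \/ ~p6) — ~p8 is true.
  13. (~p6 \/ p2 \/ ~p4) — p2 is true.
  14. (p8 \/ p9 \/ p2) — p2 is true.
  15. (~p3 \/ p1 \/ p6) — p1 is true.
  16. (p6 \/ p8 \/ p4) — p4 is true.
  17. (~p3 \/ p5 \/ p6) — ~p3 is true.
  18. (~p8 \/ p5 \/ p2) — ~p8 is true.
  19. (p8 \/ ~p1 \/ ~p3) — ~p3 is true.
  20. (~p6 \/ p5 \/ ~p7) — ~p7 is true.
  21. (p4 \/ ~p3 \/ p6) — p4 is true.
  22. (~p1 \/ p6 \/ ~p7) — ~p7 is true.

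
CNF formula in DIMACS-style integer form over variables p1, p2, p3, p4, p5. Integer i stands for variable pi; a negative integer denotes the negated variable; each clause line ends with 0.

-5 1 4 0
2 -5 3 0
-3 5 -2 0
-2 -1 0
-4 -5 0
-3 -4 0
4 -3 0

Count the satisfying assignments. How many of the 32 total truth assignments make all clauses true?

Satisfying assignments:
  p1=0 p2=0 p3=0 p4=0 p5=0
  p1=0 p2=0 p3=0 p4=1 p5=0
  p1=0 p2=1 p3=0 p4=0 p5=0
  p1=0 p2=1 p3=0 p4=1 p5=0
  p1=1 p2=0 p3=0 p4=0 p5=0
  p1=1 p2=0 p3=0 p4=1 p5=0
That's 6 in total.

6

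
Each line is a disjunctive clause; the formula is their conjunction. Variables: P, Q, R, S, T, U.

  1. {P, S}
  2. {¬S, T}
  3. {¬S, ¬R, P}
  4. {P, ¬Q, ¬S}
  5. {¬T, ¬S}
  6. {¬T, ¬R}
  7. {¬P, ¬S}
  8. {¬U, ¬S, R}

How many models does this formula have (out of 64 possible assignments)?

12

Case analysis on S and P:
  S=T, P=T: a clause becomes empty — 0.
  S=T, P=F: a clause becomes empty — 0.
  S=F, P=T: Q, U free; 3 ways for (R,T) × 2^2 = 12.
  S=F, P=F: a clause becomes empty — 0.
Total: 0 + 0 + 12 + 0 = 12.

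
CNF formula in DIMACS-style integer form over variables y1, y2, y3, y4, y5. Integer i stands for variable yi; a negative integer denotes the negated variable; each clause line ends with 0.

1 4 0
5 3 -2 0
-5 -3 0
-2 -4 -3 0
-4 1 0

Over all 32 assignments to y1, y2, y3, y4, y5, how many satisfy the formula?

9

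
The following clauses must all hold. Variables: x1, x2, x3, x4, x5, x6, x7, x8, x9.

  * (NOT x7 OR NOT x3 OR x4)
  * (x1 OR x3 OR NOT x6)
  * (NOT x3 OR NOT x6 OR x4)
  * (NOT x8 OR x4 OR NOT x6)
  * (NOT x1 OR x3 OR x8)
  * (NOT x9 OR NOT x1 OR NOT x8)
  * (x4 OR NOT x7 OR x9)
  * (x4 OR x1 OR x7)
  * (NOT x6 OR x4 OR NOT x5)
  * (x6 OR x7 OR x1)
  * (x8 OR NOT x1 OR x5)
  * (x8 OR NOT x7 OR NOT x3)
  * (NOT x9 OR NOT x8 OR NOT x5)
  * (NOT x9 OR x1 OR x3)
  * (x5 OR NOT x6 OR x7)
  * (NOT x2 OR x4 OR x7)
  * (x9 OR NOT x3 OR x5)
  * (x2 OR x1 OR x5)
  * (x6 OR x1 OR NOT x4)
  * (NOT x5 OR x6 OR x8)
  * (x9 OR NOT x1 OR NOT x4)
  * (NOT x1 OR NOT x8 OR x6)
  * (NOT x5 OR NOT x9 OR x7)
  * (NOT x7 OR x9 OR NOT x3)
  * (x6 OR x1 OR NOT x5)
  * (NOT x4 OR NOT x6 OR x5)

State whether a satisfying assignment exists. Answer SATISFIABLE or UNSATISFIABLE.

Set x1 = False and propagate.
Set x2 = False and propagate.
  then x5 is forced to True.
  then x6 is forced to True.
  then x3 is forced to True.
  then x4 is forced to True.
The remaining clauses are satisfied by x7 = False, x8 = False, x9 = False.
So x1=0, x2=0, x3=1, x4=1, x5=1, x6=1, x7=0, x8=0, x9=0 is a satisfying assignment.

SATISFIABLE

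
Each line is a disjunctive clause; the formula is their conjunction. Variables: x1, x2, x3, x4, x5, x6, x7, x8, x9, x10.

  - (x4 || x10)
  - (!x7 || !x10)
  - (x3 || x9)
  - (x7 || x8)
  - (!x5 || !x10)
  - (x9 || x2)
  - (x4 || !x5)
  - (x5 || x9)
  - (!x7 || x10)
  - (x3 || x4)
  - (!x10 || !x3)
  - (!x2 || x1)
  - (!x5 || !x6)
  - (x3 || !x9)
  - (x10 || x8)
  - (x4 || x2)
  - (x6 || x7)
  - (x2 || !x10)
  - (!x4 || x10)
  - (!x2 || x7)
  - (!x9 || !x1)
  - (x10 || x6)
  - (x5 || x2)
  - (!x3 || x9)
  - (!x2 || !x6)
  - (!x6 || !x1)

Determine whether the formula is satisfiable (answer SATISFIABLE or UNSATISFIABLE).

UNSATISFIABLE

x10 = True:
  propagation gives x7=False, x8=True, x5=False, x9=True; an empty clause results — contradiction.
x10 = False:
  propagation gives x4=True; an empty clause results — contradiction.
Every branch closes, so no satisfying assignment exists.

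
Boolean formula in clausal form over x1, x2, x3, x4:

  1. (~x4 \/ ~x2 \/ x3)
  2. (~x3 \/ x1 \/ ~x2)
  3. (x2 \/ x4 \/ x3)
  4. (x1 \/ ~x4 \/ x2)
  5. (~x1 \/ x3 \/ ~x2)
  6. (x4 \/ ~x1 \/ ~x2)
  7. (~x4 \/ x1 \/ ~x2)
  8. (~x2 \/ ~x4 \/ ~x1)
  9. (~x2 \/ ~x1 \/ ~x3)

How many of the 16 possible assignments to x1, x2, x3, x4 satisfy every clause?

5

The models are:
  x1=F x2=F x3=T x4=F
  x1=F x2=T x3=F x4=F
  x1=T x2=F x3=F x4=T
  x1=T x2=F x3=T x4=F
  x1=T x2=F x3=T x4=T
That's 5 in total.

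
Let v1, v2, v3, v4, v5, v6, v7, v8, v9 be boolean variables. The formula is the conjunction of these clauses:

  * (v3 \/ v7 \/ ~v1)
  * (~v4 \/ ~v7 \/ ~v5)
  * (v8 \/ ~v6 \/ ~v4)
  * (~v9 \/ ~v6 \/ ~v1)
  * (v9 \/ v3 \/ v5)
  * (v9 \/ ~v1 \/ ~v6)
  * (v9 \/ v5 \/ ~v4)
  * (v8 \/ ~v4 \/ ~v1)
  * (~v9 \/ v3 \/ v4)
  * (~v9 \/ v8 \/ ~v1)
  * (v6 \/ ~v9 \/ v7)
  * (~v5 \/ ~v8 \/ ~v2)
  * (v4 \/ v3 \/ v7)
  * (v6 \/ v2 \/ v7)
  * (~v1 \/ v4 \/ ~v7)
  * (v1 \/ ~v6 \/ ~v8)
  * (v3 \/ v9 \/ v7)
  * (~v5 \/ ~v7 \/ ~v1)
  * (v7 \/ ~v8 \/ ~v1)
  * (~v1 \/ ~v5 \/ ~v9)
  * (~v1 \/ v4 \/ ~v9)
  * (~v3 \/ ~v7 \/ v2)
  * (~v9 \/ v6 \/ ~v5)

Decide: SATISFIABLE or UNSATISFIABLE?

SATISFIABLE

Set v1 = True and propagate.
Try v2 = True.
Set v3 = True and propagate.
For the remaining variables, v4 = False, v5 = True, v6 = False, v7 = False, v8 = False, v9 = False works.
So v1=True  v2=True  v3=True  v4=False  v5=True  v6=False  v7=False  v8=False  v9=False is a satisfying assignment.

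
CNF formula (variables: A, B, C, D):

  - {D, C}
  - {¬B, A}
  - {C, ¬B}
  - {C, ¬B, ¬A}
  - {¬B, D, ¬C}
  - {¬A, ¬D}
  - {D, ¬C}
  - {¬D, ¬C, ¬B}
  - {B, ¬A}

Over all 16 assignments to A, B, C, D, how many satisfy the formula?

2

Satisfying assignments:
  A=F B=F C=F D=T
  A=F B=F C=T D=T
Count: 2.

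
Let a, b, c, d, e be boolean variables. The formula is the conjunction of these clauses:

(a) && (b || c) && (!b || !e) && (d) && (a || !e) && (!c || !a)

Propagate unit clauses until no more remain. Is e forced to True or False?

False

Unit clause (a) sets a = True.
Unit clause (d) sets d = True.
In (!a || !c), !a is now false; !c must hold, so c = False.
In (c || b), c is now false; b must hold, so b = True.
In (!b || !e), !b is now false; !e must hold, so e = False.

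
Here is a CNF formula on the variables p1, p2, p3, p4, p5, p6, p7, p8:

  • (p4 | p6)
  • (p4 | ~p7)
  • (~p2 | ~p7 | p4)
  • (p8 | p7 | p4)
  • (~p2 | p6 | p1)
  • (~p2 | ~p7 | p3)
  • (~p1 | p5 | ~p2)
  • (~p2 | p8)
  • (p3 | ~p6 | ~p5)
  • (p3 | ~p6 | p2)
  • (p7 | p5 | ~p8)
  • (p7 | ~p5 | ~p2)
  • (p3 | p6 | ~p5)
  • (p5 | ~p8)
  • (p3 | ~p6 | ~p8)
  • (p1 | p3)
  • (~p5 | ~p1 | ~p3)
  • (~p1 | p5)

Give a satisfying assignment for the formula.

p1=0, p2=0, p3=1, p4=1, p5=1, p6=0, p7=0, p8=1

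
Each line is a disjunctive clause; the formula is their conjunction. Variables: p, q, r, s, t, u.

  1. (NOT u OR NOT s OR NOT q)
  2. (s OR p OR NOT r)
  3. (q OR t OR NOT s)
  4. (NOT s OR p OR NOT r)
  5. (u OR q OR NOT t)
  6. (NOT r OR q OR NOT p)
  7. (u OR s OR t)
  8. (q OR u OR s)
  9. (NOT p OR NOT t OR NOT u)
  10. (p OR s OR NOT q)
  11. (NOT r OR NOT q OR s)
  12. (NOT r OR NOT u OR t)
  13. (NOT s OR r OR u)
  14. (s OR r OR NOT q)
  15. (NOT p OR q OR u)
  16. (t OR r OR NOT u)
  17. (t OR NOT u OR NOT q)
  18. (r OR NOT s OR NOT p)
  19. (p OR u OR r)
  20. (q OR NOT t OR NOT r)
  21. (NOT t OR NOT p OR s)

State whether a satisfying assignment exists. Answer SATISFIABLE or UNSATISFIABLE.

SATISFIABLE

Branch on p: take p = True.
Set q = True and propagate.
For the remaining variables, r = True, s = True, t = True, u = False works.
So p=True, q=True, r=True, s=True, t=True, u=False is a satisfying assignment.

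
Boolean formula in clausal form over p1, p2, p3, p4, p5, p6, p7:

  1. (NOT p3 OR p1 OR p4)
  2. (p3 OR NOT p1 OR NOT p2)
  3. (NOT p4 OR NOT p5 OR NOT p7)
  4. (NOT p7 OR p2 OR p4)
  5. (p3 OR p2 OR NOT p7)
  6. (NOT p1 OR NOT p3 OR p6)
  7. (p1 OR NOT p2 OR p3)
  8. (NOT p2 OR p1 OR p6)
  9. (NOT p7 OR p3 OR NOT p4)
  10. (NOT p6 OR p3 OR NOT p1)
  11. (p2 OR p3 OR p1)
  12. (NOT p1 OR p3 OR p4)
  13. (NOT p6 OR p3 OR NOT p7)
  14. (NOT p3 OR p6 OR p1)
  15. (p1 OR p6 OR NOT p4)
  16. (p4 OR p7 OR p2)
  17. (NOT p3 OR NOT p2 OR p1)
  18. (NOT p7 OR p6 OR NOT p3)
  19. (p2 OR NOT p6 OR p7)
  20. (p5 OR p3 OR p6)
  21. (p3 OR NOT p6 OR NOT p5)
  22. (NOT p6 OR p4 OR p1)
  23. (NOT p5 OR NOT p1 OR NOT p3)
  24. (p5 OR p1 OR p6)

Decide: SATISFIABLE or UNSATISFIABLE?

SATISFIABLE

Branch on p1: take p1 = True.
Set p2 = False and propagate.
Branch on p3: take p3 = False.
  then p7 is forced to False.
  then p6 is forced to False.
  then p4 is forced to True.
  then p5 is forced to True.
So p1 = True  p2 = False  p3 = False  p4 = True  p5 = True  p6 = False  p7 = False is a satisfying assignment.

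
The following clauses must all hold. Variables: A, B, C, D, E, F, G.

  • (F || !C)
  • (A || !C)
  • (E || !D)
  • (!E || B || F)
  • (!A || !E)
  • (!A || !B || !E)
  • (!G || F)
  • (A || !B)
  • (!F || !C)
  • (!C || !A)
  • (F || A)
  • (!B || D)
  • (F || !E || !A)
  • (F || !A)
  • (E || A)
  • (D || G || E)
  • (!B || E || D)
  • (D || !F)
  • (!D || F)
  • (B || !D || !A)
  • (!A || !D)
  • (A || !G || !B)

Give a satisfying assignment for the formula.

Pure literal: C appears only negated; assign C = False.
Try A = False.
  then B is forced to False.
  then F is forced to True.
  then E is forced to True.
  then D is forced to True.
G is now unconstrained; take G = True.
Every clause has at least one true literal under this assignment.
Check each clause:
  1. (F || !C) — !C is true.
  2. (!C || A) — !C is true.
  3. (E || !D) — E is true.
  4. (F || B || !E) — F is true.
  5. (!E || !A) — !A is true.
  6. (!B || !E || !A) — !A is true.
  7. (!G || F) — F is true.
  8. (A || !B) — !B is true.
  9. (!C || !F) — !C is true.
  10. (!C || !A) — !C is true.
  11. (A || F) — F is true.
  12. (!B || D) — D is true.
  13. (!A || F || !E) — F is true.
  14. (F || !A) — F is true.
  15. (A || E) — E is true.
  16. (G || D || E) — D is true.
  17. (D || !B || E) — D is true.
  18. (!F || D) — D is true.
  19. (!D || F) — F is true.
  20. (!A || B || !D) — !A is true.
  21. (!D || !A) — !A is true.
  22. (A || !B || !G) — !B is true.

A = 0, B = 0, C = 0, D = 1, E = 1, F = 1, G = 1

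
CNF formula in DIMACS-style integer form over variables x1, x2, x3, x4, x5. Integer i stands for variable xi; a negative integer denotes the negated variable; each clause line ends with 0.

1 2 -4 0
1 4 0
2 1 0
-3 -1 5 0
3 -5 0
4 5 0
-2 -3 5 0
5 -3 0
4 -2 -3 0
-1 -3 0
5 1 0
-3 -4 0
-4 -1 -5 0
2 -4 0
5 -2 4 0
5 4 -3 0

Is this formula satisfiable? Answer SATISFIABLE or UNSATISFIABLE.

SATISFIABLE

Branch on x1: take x1 = True.
  then x3 is forced to False.
  then x5 is forced to False.
  then x4 is forced to True.
  then x2 is forced to True.
So x1=1, x2=1, x3=0, x4=1, x5=0 is a satisfying assignment.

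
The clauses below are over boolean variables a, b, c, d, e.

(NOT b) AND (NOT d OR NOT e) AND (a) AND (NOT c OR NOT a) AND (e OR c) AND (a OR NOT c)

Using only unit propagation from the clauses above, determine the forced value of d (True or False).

False

(NOT b) stands alone — b = False.
Unit clause (a) sets a = True.
(NOT c OR NOT a) with a = True leaves only NOT c, so c = False.
From (e OR c) and c = False: e = True.
In (NOT d OR NOT e), NOT e is now false; NOT d must hold, so d = False.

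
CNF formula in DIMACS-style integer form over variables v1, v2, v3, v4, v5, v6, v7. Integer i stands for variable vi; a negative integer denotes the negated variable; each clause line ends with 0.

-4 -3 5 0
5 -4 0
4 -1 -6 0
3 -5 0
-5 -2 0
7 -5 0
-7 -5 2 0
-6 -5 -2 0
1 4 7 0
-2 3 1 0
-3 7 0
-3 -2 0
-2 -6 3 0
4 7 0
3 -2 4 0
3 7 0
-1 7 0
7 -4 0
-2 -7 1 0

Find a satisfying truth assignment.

Branch on v1: take v1 = False.
Try v2 = False.
Branch on v3: take v3 = True.
  then v7 is forced to True.
  then v5 is forced to False.
  then v4 is forced to False.
v6 is now unconstrained; take v6 = True.

v1 = False  v2 = False  v3 = True  v4 = False  v5 = False  v6 = True  v7 = True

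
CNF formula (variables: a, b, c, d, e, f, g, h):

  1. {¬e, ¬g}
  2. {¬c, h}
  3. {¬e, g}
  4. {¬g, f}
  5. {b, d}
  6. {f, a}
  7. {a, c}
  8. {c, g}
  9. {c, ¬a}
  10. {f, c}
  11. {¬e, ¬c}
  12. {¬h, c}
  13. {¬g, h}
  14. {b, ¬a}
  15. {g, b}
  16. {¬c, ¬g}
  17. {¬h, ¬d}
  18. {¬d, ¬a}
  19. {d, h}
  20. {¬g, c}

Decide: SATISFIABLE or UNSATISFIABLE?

Pure literal: b appears only positively; assign b = True.
Pure literal: e appears only negated; assign e = False.
Branch on a: take a = True.
  then c is forced to True.
  then h is forced to True.
  then g is forced to False.
  then d is forced to False.
f is now unconstrained; take f = True.
So a = 1, b = 1, c = 1, d = 0, e = 0, f = 1, g = 0, h = 1 is a satisfying assignment.

SATISFIABLE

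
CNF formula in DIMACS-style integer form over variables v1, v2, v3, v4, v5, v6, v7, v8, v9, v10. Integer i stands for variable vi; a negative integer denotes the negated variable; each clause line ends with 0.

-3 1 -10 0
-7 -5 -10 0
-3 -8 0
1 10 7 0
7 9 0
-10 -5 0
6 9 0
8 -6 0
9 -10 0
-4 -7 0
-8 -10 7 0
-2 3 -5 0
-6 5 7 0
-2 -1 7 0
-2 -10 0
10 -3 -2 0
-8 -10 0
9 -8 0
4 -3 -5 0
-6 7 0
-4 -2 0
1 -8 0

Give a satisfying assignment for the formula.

Pure literal: v9 appears only positively; assign v9 = True.
Branch on v1: take v1 = True.
The remaining clauses are satisfied by v2 = True, v3 = False, v4 = False, v5 = False, v6 = True, v7 = True, v8 = True, v10 = False.
Every clause has at least one true literal under this assignment.

v1=T, v2=T, v3=F, v4=F, v5=F, v6=T, v7=T, v8=T, v9=T, v10=F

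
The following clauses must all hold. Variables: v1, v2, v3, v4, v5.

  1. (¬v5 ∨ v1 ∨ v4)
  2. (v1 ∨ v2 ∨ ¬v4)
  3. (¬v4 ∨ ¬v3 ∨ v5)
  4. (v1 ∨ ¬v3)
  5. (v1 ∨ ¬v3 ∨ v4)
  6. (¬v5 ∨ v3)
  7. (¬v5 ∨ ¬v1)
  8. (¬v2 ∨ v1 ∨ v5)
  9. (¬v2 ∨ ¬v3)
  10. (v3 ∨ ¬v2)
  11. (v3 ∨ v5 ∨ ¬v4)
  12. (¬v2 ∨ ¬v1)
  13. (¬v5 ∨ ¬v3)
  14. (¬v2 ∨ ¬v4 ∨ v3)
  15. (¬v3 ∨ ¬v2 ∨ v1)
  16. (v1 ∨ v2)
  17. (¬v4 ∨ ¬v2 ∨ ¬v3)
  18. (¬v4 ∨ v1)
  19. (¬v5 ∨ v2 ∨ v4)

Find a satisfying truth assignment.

v1=T, v2=F, v3=T, v4=F, v5=F

Branch on v1: take v1 = True.
  then v5 is forced to False.
  then v2 is forced to False.
The remaining clauses are satisfied by v3 = True, v4 = False.
Every clause has at least one true literal under this assignment.
Check each clause:
  1. (v4 ∨ v1 ∨ ¬v5) — v1 is true.
  2. (v2 ∨ v1 ∨ ¬v4) — v1 is true.
  3. (¬v3 ∨ v5 ∨ ¬v4) — ¬v4 is true.
  4. (v1 ∨ ¬v3) — v1 is true.
  5. (v1 ∨ v4 ∨ ¬v3) — v1 is true.
  6. (¬v5 ∨ v3) — v3 is true.
  7. (¬v5 ∨ ¬v1) — ¬v5 is true.
  8. (v1 ∨ v5 ∨ ¬v2) — v1 is true.
  9. (¬v3 ∨ ¬v2) — ¬v2 is true.
  10. (¬v2 ∨ v3) — v3 is true.
  11. (v5 ∨ ¬v4 ∨ v3) — v3 is true.
  12. (¬v2 ∨ ¬v1) — ¬v2 is true.
  13. (¬v5 ∨ ¬v3) — ¬v5 is true.
  14. (¬v2 ∨ v3 ∨ ¬v4) — v3 is true.
  15. (¬v2 ∨ v1 ∨ ¬v3) — v1 is true.
  16. (v1 ∨ v2) — v1 is true.
  17. (¬v2 ∨ ¬v4 ∨ ¬v3) — ¬v4 is true.
  18. (¬v4 ∨ v1) — v1 is true.
  19. (v4 ∨ ¬v5 ∨ v2) — ¬v5 is true.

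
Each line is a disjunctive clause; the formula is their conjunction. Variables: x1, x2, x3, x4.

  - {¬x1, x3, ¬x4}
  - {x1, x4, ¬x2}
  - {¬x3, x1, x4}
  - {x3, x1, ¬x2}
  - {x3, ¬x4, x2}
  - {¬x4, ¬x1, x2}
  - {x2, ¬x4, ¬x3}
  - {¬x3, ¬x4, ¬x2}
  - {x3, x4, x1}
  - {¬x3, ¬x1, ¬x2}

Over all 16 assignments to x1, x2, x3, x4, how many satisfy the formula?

3

The models are:
  x1=T x2=F x3=F x4=F
  x1=T x2=F x3=T x4=F
  x1=T x2=T x3=F x4=F
Count: 3.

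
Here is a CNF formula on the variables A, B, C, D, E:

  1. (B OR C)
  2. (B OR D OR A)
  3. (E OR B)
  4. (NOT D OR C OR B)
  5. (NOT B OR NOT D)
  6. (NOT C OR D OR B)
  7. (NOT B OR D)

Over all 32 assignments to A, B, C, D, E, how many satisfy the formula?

The models are:
  A=0 B=0 C=1 D=1 E=1
  A=1 B=0 C=1 D=1 E=1
That's 2 in total.

2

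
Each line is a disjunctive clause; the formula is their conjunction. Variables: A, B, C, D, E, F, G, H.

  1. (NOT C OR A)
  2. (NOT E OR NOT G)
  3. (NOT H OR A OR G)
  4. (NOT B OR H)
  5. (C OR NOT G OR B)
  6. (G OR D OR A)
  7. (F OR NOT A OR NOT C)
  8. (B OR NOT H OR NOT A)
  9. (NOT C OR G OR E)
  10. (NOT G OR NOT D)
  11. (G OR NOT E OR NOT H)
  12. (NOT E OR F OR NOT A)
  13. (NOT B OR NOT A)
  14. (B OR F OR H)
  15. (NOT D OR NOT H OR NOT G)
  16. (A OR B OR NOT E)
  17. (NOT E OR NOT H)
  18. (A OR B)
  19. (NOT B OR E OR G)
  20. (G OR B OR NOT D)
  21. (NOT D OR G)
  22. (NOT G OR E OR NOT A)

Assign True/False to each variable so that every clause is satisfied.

A=True, B=False, C=False, D=False, E=True, F=True, G=False, H=False

Pure literal: F appears only positively; assign F = True.
Branch on A: take A = True.
  then B is forced to False.
  then H is forced to False.
The remaining clauses are satisfied by C = False, D = False, E = True, G = False.
Every clause has at least one true literal under this assignment.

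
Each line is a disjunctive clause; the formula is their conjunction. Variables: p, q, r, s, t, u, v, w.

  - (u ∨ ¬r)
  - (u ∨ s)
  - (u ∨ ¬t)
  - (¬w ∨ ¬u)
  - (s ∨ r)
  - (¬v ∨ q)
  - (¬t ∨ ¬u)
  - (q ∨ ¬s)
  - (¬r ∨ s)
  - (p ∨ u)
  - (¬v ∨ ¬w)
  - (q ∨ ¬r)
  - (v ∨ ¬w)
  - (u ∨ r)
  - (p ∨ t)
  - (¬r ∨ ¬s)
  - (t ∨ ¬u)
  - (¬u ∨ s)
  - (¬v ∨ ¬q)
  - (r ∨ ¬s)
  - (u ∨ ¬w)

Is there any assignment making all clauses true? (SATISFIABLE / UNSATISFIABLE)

UNSATISFIABLE

u = True:
  propagation gives w=False, t=False; an empty clause results — contradiction.
u = False:
  propagation gives r=False; an empty clause results — contradiction.
Every branch closes, so no satisfying assignment exists.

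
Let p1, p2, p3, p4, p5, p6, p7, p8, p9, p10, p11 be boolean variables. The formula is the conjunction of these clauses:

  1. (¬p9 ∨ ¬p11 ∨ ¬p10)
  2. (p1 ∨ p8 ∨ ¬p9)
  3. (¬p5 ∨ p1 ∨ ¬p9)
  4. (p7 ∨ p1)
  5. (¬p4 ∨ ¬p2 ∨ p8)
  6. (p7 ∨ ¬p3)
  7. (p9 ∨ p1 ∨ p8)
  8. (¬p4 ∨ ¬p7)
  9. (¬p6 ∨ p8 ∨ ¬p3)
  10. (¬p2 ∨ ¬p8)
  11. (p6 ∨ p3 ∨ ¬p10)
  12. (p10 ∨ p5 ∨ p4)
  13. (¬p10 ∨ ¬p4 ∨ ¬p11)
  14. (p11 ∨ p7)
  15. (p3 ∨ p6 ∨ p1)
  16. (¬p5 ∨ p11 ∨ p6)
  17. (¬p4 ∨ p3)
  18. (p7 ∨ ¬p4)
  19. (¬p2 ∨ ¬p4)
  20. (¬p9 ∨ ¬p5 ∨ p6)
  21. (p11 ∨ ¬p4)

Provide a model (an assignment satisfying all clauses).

p1=True, p2=False, p3=False, p4=False, p5=True, p6=True, p7=True, p8=True, p9=False, p10=True, p11=False

Check each clause:
  1. (¬p11 ∨ ¬p10 ∨ ¬p9) — ¬p11 is true.
  2. (p1 ∨ p8 ∨ ¬p9) — p8 is true.
  3. (p1 ∨ ¬p5 ∨ ¬p9) — p1 is true.
  4. (p1 ∨ p7) — p1 is true.
  5. (p8 ∨ ¬p2 ∨ ¬p4) — p8 is true.
  6. (p7 ∨ ¬p3) — ¬p3 is true.
  7. (p1 ∨ p8 ∨ p9) — p8 is true.
  8. (¬p4 ∨ ¬p7) — ¬p4 is true.
  9. (p8 ∨ ¬p6 ∨ ¬p3) — p8 is true.
  10. (¬p2 ∨ ¬p8) — ¬p2 is true.
  11. (¬p10 ∨ p6 ∨ p3) — p6 is true.
  12. (p4 ∨ p5 ∨ p10) — p10 is true.
  13. (¬p4 ∨ ¬p10 ∨ ¬p11) — ¬p4 is true.
  14. (p11 ∨ p7) — p7 is true.
  15. (p1 ∨ p3 ∨ p6) — p1 is true.
  16. (¬p5 ∨ p11 ∨ p6) — p6 is true.
  17. (¬p4 ∨ p3) — ¬p4 is true.
  18. (¬p4 ∨ p7) — ¬p4 is true.
  19. (¬p2 ∨ ¬p4) — ¬p4 is true.
  20. (¬p5 ∨ p6 ∨ ¬p9) — p6 is true.
  21. (p11 ∨ ¬p4) — ¬p4 is true.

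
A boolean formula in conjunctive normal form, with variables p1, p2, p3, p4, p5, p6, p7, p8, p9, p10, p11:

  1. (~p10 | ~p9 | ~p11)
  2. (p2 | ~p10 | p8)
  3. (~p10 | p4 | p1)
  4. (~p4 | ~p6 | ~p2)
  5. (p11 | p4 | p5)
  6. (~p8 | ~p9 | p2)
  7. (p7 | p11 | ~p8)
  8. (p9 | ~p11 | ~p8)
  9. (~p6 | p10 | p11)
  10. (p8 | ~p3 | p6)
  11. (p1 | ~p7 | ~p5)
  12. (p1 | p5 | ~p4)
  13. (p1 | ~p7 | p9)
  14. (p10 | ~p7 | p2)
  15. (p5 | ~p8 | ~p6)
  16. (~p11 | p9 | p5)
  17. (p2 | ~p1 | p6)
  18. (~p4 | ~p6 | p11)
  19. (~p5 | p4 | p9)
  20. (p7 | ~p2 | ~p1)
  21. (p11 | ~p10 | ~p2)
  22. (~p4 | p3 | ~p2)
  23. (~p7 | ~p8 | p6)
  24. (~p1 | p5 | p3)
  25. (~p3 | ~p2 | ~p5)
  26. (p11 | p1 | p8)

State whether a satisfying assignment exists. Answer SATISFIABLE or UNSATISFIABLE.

SATISFIABLE

Branch on p1: take p1 = True.
The remaining clauses are satisfied by p2 = False, p3 = True, p4 = False, p5 = True, p6 = True, p7 = False, p8 = False, p9 = True, p10 = False, p11 = True.
Every clause has at least one true literal under this assignment.
So p1 = T, p2 = F, p3 = T, p4 = F, p5 = T, p6 = T, p7 = F, p8 = F, p9 = T, p10 = F, p11 = T is a satisfying assignment.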